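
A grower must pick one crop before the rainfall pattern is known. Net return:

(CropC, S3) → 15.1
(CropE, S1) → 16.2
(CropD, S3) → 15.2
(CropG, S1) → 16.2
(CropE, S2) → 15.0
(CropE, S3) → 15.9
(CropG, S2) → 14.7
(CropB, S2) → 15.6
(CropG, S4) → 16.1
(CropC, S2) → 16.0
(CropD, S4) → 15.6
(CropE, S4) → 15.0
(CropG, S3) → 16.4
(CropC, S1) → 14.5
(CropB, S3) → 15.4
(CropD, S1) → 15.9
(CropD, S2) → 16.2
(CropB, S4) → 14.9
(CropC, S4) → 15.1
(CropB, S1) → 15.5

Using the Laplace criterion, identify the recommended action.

CropG

Row averages: CropE=15.525, CropG=15.85, CropC=15.175, CropB=15.35, CropD=15.725
Highest average = 15.85 → CropG.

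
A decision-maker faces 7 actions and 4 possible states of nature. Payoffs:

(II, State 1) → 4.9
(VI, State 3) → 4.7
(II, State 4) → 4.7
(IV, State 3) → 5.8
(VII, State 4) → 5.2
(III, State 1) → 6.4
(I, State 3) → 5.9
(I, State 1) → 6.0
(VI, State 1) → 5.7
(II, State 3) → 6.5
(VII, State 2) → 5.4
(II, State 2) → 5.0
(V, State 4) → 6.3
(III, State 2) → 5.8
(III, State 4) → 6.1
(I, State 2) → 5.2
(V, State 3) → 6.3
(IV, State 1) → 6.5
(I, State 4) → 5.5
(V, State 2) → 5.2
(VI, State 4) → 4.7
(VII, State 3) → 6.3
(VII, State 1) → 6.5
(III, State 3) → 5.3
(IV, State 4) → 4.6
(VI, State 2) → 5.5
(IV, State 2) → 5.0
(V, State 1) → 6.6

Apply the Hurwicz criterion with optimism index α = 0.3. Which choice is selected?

III

I: 0.3·6.0 + 0.7·5.2 = 5.44
II: 0.3·6.5 + 0.7·4.7 = 5.24
III: 0.3·6.4 + 0.7·5.3 = 5.63
IV: 0.3·6.5 + 0.7·4.6 = 5.17
V: 0.3·6.6 + 0.7·5.2 = 5.62
VI: 0.3·5.7 + 0.7·4.7 = 5
VII: 0.3·6.5 + 0.7·5.2 = 5.59
Highest Hurwicz score = 5.63 → III.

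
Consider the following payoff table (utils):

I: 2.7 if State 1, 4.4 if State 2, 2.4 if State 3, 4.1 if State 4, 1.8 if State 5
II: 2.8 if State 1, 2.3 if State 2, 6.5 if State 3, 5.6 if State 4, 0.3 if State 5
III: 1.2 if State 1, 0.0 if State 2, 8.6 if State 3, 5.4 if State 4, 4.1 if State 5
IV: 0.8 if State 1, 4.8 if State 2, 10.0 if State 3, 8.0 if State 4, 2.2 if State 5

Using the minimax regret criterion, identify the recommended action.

IV

Column bests: State 1=2.8, State 2=4.8, State 3=10.0, State 4=8.0, State 5=4.1.
I regrets: 0.1, 0.4, 7.6, 3.9, 2.3 → max 7.6
II regrets: 0.0, 2.5, 3.5, 2.4, 3.8 → max 3.8
III regrets: 1.6, 4.8, 1.4, 2.6, 0.0 → max 4.8
IV regrets: 2.0, 0.0, 0.0, 0.0, 1.9 → max 2.0
Smallest max regret = 2.0 → IV.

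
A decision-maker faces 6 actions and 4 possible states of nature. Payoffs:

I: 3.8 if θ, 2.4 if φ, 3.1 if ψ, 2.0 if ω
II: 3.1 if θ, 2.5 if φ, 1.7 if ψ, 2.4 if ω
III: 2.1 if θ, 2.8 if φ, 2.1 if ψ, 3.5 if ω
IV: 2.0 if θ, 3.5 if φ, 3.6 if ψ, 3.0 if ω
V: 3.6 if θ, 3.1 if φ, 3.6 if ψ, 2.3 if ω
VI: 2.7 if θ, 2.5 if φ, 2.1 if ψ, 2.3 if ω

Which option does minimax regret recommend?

Column bests: θ=3.8, φ=3.5, ψ=3.6, ω=3.5.
I regrets: 0.0, 1.1, 0.5, 1.5 → max 1.5
II regrets: 0.7, 1.0, 1.9, 1.1 → max 1.9
III regrets: 1.7, 0.7, 1.5, 0.0 → max 1.7
IV regrets: 1.8, 0.0, 0.0, 0.5 → max 1.8
V regrets: 0.2, 0.4, 0.0, 1.2 → max 1.2
VI regrets: 1.1, 1.0, 1.5, 1.2 → max 1.5
Smallest max regret = 1.2 → V.

V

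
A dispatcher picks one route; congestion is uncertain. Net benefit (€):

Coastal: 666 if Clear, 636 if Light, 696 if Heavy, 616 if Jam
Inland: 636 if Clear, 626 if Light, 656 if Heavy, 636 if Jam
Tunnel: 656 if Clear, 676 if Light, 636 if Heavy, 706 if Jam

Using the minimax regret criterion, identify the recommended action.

Column bests: Clear=666, Light=676, Heavy=696, Jam=706.
Coastal regrets: 0, 40, 0, 90 → max 90
Inland regrets: 30, 50, 40, 70 → max 70
Tunnel regrets: 10, 0, 60, 0 → max 60
Smallest max regret = 60 → Tunnel.

Tunnel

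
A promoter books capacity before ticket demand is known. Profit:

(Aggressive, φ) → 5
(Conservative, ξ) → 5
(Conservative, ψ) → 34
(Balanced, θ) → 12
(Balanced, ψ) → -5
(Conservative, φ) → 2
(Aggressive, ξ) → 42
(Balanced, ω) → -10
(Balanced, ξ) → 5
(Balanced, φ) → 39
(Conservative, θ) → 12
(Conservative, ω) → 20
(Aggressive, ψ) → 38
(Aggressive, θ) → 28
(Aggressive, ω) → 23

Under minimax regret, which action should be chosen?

Aggressive

Column bests: θ=28, φ=39, ψ=38, ω=23, ξ=42.
Conservative regrets: 16, 37, 4, 3, 37 → max 37
Balanced regrets: 16, 0, 43, 33, 37 → max 43
Aggressive regrets: 0, 34, 0, 0, 0 → max 34
Smallest max regret = 34 → Aggressive.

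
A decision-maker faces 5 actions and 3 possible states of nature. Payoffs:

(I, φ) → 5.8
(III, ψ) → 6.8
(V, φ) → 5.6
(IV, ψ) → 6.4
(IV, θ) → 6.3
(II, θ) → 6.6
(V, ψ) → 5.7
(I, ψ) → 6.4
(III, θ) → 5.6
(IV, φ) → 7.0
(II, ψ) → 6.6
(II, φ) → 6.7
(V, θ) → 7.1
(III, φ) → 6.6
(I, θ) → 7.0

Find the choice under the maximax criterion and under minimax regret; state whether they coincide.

maximax → V; minimax regret → II (disagree)

Row maxima: I=7.0, II=6.7, III=6.8, IV=7.0, V=7.1
Best best-case = 7.1 → V.
Column bests: θ=7.1, φ=7.0, ψ=6.8.
I regrets: 0.1, 1.2, 0.4 → max 1.2
II regrets: 0.5, 0.3, 0.2 → max 0.5
III regrets: 1.5, 0.4, 0.0 → max 1.5
IV regrets: 0.8, 0.0, 0.4 → max 0.8
V regrets: 0.0, 1.4, 1.1 → max 1.4
Smallest max regret = 0.5 → II.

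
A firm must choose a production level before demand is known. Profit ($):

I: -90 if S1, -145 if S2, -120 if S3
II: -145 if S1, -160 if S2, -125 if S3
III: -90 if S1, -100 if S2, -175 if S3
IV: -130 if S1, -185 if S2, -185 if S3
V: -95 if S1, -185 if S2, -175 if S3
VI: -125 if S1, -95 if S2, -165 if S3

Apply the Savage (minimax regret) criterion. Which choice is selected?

Column bests: S1=-90, S2=-95, S3=-120.
I regrets: 0, 50, 0 → max 50
II regrets: 55, 65, 5 → max 65
III regrets: 0, 5, 55 → max 55
IV regrets: 40, 90, 65 → max 90
V regrets: 5, 90, 55 → max 90
VI regrets: 35, 0, 45 → max 45
Smallest max regret = 45 → VI.

VI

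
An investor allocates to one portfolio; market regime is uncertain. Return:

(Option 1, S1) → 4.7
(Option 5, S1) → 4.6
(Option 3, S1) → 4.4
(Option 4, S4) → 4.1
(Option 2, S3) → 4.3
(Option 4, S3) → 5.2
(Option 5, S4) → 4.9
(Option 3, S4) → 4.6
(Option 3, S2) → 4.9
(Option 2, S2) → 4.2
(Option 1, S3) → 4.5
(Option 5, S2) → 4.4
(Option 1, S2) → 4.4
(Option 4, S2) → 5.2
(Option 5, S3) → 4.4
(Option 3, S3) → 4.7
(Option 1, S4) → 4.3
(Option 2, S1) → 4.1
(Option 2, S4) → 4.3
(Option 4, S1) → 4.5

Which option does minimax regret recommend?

Option 3

Column bests: S1=4.7, S2=5.2, S3=5.2, S4=4.9.
Option 1 regrets: 0.0, 0.8, 0.7, 0.6 → max 0.8
Option 2 regrets: 0.6, 1.0, 0.9, 0.6 → max 1.0
Option 3 regrets: 0.3, 0.3, 0.5, 0.3 → max 0.5
Option 4 regrets: 0.2, 0.0, 0.0, 0.8 → max 0.8
Option 5 regrets: 0.1, 0.8, 0.8, 0.0 → max 0.8
Smallest max regret = 0.5 → Option 3.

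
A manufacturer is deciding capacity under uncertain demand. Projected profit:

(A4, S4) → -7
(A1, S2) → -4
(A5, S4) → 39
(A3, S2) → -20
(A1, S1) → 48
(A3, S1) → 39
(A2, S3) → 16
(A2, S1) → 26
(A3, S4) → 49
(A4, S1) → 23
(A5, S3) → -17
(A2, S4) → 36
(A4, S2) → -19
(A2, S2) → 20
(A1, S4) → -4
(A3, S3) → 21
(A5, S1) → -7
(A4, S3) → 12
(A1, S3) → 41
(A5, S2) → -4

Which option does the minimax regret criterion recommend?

A2

Column bests: S1=48, S2=20, S3=41, S4=49.
A1 regrets: 0, 24, 0, 53 → max 53
A2 regrets: 22, 0, 25, 13 → max 25
A3 regrets: 9, 40, 20, 0 → max 40
A4 regrets: 25, 39, 29, 56 → max 56
A5 regrets: 55, 24, 58, 10 → max 58
Smallest max regret = 25 → A2.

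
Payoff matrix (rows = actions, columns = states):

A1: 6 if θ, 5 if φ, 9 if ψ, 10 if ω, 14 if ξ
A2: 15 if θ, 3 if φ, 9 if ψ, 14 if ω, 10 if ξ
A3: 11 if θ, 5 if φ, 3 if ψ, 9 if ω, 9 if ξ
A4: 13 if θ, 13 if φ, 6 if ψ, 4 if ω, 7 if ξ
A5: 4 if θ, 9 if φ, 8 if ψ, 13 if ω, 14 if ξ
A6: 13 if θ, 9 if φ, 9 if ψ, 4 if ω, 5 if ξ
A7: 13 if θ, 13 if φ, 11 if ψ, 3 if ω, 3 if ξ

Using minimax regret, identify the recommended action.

Column bests: θ=15, φ=13, ψ=11, ω=14, ξ=14.
A1 regrets: 9, 8, 2, 4, 0 → max 9
A2 regrets: 0, 10, 2, 0, 4 → max 10
A3 regrets: 4, 8, 8, 5, 5 → max 8
A4 regrets: 2, 0, 5, 10, 7 → max 10
A5 regrets: 11, 4, 3, 1, 0 → max 11
A6 regrets: 2, 4, 2, 10, 9 → max 10
A7 regrets: 2, 0, 0, 11, 11 → max 11
Smallest max regret = 8 → A3.

A3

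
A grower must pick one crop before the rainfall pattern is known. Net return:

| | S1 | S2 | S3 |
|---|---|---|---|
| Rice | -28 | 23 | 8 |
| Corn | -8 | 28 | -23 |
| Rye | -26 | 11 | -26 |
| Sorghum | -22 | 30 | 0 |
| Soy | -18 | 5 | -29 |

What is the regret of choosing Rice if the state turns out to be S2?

Best payoff under S2 is 30.
Regret = 30 − 23 = 7.

7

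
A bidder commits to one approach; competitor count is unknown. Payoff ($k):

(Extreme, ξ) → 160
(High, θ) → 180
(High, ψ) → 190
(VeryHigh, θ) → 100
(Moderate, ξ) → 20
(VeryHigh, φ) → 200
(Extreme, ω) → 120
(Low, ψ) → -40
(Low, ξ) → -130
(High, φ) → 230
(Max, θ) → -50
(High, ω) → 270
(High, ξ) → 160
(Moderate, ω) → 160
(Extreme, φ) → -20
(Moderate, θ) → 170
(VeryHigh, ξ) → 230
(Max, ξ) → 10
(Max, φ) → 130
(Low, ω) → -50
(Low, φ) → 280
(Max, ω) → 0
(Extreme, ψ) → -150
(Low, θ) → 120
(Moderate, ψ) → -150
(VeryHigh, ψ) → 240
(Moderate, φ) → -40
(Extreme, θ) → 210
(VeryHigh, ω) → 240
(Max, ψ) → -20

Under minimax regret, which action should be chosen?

Column bests: θ=210, φ=280, ψ=240, ω=270, ξ=230.
Low regrets: 90, 0, 280, 320, 360 → max 360
Moderate regrets: 40, 320, 390, 110, 210 → max 390
High regrets: 30, 50, 50, 0, 70 → max 70
VeryHigh regrets: 110, 80, 0, 30, 0 → max 110
Extreme regrets: 0, 300, 390, 150, 70 → max 390
Max regrets: 260, 150, 260, 270, 220 → max 270
Smallest max regret = 70 → High.

High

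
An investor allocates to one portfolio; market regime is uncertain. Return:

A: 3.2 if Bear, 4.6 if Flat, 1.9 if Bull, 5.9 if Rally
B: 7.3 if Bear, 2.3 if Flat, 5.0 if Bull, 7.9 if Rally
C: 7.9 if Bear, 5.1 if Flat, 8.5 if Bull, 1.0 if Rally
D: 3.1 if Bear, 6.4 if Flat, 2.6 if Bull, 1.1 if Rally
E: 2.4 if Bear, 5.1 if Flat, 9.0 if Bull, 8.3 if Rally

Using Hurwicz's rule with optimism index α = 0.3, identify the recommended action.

E

A: 0.3·5.9 + 0.7·1.9 = 3.1
B: 0.3·7.9 + 0.7·2.3 = 3.98
C: 0.3·8.5 + 0.7·1.0 = 3.25
D: 0.3·6.4 + 0.7·1.1 = 2.69
E: 0.3·9.0 + 0.7·2.4 = 4.38
Highest Hurwicz score = 4.38 → E.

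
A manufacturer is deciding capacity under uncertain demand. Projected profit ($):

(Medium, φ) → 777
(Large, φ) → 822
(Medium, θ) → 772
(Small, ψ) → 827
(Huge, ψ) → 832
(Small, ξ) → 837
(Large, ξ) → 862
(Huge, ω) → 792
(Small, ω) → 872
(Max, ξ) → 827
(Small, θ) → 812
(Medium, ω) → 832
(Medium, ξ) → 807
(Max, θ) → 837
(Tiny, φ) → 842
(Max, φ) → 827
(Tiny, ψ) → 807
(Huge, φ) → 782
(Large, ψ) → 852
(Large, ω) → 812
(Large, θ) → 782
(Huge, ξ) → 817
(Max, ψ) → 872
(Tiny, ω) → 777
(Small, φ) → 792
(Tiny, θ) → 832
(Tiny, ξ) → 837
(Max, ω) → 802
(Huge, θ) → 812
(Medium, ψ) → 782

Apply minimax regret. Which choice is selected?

Column bests: θ=837, φ=842, ψ=872, ω=872, ξ=862.
Tiny regrets: 5, 0, 65, 95, 25 → max 95
Small regrets: 25, 50, 45, 0, 25 → max 50
Medium regrets: 65, 65, 90, 40, 55 → max 90
Large regrets: 55, 20, 20, 60, 0 → max 60
Huge regrets: 25, 60, 40, 80, 45 → max 80
Max regrets: 0, 15, 0, 70, 35 → max 70
Smallest max regret = 50 → Small.

Small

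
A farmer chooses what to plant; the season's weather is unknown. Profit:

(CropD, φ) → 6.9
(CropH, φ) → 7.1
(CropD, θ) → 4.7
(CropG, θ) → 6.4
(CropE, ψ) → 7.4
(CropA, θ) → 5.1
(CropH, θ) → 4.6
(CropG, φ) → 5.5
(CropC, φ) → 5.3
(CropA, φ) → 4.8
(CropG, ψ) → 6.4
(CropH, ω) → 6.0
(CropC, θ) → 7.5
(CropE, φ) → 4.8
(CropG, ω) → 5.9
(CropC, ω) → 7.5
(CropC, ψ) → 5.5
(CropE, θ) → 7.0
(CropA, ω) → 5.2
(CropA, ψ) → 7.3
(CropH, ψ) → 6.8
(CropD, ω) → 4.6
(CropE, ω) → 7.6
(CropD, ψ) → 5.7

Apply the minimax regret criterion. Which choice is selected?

CropG

Column bests: θ=7.5, φ=7.1, ψ=7.4, ω=7.6.
CropG regrets: 1.1, 1.6, 1.0, 1.7 → max 1.7
CropC regrets: 0.0, 1.8, 1.9, 0.1 → max 1.9
CropH regrets: 2.9, 0.0, 0.6, 1.6 → max 2.9
CropD regrets: 2.8, 0.2, 1.7, 3.0 → max 3.0
CropE regrets: 0.5, 2.3, 0.0, 0.0 → max 2.3
CropA regrets: 2.4, 2.3, 0.1, 2.4 → max 2.4
Smallest max regret = 1.7 → CropG.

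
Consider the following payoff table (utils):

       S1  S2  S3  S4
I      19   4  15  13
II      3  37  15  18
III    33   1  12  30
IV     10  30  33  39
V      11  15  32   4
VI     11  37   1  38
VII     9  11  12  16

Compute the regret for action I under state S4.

26

Best payoff under S4 is 39.
Regret = 39 − 13 = 26.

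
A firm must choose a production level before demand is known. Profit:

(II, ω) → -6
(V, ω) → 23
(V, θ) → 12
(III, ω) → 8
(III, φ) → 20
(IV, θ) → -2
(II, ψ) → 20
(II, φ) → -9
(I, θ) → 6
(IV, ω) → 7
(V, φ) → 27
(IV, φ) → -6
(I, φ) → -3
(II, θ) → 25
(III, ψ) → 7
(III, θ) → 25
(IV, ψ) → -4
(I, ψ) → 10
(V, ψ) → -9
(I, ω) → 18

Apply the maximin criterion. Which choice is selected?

III

Row minima: I=-3, II=-9, III=7, IV=-6, V=-9
Best worst-case = 7 → III.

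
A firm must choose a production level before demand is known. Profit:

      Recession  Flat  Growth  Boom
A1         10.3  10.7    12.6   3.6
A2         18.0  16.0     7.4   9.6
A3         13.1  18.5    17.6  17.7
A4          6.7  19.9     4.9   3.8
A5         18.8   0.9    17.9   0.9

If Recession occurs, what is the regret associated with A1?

8.5

Best payoff under Recession is 18.8.
Regret = 18.8 − 10.3 = 8.5.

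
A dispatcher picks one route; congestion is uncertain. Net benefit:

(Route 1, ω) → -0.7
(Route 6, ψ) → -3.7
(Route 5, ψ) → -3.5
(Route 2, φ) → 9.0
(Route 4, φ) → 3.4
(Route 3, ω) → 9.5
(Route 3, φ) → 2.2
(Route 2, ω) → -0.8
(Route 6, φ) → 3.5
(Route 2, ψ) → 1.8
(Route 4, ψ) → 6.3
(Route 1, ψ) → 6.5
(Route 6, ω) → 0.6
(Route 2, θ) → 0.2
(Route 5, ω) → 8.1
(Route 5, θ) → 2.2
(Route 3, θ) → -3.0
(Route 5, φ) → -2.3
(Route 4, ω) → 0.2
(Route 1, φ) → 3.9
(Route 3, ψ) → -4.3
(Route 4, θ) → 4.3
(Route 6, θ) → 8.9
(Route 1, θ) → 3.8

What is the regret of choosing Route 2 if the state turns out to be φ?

0.0

Best payoff under φ is 9.0.
Regret = 9.0 − 9.0 = 0.0.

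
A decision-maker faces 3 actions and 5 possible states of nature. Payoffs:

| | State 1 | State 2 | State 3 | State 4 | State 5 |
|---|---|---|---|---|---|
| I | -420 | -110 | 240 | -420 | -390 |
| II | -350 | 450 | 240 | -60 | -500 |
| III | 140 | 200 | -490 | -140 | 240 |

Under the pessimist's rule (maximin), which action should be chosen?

I

Row minima: I=-420, II=-500, III=-490
Best worst-case = -420 → I.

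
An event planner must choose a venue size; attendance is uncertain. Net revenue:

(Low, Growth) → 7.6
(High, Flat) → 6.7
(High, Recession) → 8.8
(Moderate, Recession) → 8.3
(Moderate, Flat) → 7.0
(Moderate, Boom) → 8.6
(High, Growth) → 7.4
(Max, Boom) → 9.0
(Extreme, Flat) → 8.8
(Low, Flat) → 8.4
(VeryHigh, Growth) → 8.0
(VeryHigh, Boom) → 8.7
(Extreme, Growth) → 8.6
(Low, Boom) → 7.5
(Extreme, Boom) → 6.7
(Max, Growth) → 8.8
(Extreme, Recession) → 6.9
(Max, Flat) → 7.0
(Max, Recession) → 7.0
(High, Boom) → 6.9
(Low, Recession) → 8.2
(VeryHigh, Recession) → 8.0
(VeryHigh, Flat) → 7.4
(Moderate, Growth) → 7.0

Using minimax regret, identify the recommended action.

VeryHigh

Column bests: Recession=8.8, Flat=8.8, Growth=8.8, Boom=9.0.
Low regrets: 0.6, 0.4, 1.2, 1.5 → max 1.5
Moderate regrets: 0.5, 1.8, 1.8, 0.4 → max 1.8
High regrets: 0.0, 2.1, 1.4, 2.1 → max 2.1
VeryHigh regrets: 0.8, 1.4, 0.8, 0.3 → max 1.4
Extreme regrets: 1.9, 0.0, 0.2, 2.3 → max 2.3
Max regrets: 1.8, 1.8, 0.0, 0.0 → max 1.8
Smallest max regret = 1.4 → VeryHigh.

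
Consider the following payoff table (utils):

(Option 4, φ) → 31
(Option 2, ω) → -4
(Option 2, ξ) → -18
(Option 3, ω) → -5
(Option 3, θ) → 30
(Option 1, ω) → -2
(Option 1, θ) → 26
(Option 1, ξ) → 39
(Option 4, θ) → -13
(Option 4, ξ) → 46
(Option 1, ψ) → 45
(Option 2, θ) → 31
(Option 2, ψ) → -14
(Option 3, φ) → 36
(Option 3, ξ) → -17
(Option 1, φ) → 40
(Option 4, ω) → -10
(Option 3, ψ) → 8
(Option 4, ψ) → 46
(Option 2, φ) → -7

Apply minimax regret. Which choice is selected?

Option 1

Column bests: θ=31, φ=40, ψ=46, ω=-2, ξ=46.
Option 1 regrets: 5, 0, 1, 0, 7 → max 7
Option 2 regrets: 0, 47, 60, 2, 64 → max 64
Option 3 regrets: 1, 4, 38, 3, 63 → max 63
Option 4 regrets: 44, 9, 0, 8, 0 → max 44
Smallest max regret = 7 → Option 1.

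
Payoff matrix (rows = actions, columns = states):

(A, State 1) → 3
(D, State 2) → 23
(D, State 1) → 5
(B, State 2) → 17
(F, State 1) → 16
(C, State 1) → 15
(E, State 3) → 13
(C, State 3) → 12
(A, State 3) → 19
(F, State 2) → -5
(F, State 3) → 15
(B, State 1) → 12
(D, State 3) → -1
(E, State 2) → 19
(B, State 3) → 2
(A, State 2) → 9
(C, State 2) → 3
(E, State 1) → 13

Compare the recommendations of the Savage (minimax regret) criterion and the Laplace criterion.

minimax regret → E; laplace → E (agree)

Column bests: State 1=16, State 2=23, State 3=19.
A regrets: 13, 14, 0 → max 14
B regrets: 4, 6, 17 → max 17
C regrets: 1, 20, 7 → max 20
D regrets: 11, 0, 20 → max 20
E regrets: 3, 4, 6 → max 6
F regrets: 0, 28, 4 → max 28
Smallest max regret = 6 → E.
Row averages: A=31/3, B=31/3, C=10, D=9, E=15, F=26/3
Highest average = 15 → E.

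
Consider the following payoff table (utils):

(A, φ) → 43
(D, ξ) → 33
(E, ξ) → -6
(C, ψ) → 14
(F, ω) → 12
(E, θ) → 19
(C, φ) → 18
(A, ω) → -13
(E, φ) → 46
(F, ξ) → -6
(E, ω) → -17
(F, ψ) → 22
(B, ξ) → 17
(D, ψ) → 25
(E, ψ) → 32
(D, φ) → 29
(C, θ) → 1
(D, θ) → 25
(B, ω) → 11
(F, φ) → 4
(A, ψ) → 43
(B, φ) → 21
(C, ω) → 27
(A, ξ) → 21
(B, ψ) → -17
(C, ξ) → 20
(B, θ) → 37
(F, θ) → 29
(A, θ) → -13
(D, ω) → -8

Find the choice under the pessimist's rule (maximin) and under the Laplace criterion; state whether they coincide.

Row minima: A=-13, B=-17, C=1, D=-8, E=-17, F=-6
Best worst-case = 1 → C.
Row averages: A=16.2, B=13.8, C=16, D=20.8, E=14.8, F=12.2
Highest average = 20.8 → D.

maximin → C; laplace → D (disagree)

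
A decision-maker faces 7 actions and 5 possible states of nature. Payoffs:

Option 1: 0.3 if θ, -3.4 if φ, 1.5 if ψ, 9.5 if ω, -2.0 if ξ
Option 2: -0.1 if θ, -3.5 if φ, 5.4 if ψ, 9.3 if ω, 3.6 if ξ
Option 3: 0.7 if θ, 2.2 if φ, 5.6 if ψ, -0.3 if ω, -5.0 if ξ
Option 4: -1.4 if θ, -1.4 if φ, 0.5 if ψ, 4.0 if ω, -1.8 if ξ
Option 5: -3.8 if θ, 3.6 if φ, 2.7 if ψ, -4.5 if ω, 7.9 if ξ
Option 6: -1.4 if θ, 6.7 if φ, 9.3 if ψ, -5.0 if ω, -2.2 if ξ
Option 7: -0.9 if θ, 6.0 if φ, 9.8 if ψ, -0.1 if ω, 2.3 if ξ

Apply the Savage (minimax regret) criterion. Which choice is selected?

Column bests: θ=0.7, φ=6.7, ψ=9.8, ω=9.5, ξ=7.9.
Option 1 regrets: 0.4, 10.1, 8.3, 0.0, 9.9 → max 10.1
Option 2 regrets: 0.8, 10.2, 4.4, 0.2, 4.3 → max 10.2
Option 3 regrets: 0.0, 4.5, 4.2, 9.8, 12.9 → max 12.9
Option 4 regrets: 2.1, 8.1, 9.3, 5.5, 9.7 → max 9.7
Option 5 regrets: 4.5, 3.1, 7.1, 14.0, 0.0 → max 14.0
Option 6 regrets: 2.1, 0.0, 0.5, 14.5, 10.1 → max 14.5
Option 7 regrets: 1.6, 0.7, 0.0, 9.6, 5.6 → max 9.6
Smallest max regret = 9.6 → Option 7.

Option 7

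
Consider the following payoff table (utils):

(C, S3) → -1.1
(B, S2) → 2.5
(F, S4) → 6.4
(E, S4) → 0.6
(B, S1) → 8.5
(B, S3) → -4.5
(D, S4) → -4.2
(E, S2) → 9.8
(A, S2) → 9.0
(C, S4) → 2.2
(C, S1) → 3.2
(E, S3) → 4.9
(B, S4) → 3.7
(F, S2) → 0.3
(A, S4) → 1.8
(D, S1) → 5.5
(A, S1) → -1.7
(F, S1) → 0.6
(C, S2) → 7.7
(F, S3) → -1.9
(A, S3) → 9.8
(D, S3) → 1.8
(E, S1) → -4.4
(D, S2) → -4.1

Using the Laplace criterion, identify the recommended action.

A

Row averages: A=4.725, B=2.55, C=3, D=-0.25, E=2.725, F=1.35
Highest average = 4.725 → A.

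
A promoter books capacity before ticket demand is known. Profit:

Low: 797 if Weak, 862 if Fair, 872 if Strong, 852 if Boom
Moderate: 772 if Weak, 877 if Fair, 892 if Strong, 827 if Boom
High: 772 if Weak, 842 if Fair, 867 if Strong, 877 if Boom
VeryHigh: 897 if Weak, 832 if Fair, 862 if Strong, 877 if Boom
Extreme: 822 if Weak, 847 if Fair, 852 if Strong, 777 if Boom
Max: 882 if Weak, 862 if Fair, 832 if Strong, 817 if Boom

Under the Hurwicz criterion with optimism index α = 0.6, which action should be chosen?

VeryHigh

Low: 0.6·872 + 0.4·797 = 842
Moderate: 0.6·892 + 0.4·772 = 844
High: 0.6·877 + 0.4·772 = 835
VeryHigh: 0.6·897 + 0.4·832 = 871
Extreme: 0.6·852 + 0.4·777 = 822
Max: 0.6·882 + 0.4·817 = 856
Highest Hurwicz score = 871 → VeryHigh.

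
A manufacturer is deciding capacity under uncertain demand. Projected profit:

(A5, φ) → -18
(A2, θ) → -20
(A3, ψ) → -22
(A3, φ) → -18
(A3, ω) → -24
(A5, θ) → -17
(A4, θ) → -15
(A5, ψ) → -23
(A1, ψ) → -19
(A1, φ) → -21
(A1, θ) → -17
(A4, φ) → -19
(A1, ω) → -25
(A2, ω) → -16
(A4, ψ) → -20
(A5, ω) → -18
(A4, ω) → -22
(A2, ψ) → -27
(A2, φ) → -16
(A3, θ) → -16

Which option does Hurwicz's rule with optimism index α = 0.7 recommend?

A1: 0.7·(-17) + 0.3·(-25) = -19.4
A2: 0.7·(-16) + 0.3·(-27) = -19.3
A3: 0.7·(-16) + 0.3·(-24) = -18.4
A4: 0.7·(-15) + 0.3·(-22) = -17.1
A5: 0.7·(-17) + 0.3·(-23) = -18.8
Highest Hurwicz score = -17.1 → A4.

A4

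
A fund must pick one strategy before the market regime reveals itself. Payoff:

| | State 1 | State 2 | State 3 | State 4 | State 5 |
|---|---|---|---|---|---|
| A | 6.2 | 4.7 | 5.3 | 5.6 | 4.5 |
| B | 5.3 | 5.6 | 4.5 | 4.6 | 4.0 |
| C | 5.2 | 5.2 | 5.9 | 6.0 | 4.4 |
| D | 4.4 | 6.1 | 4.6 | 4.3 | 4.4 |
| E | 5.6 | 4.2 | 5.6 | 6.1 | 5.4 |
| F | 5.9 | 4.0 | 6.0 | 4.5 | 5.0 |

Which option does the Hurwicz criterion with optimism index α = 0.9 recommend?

A: 0.9·6.2 + 0.1·4.5 = 6.03
B: 0.9·5.6 + 0.1·4.0 = 5.44
C: 0.9·6.0 + 0.1·4.4 = 5.84
D: 0.9·6.1 + 0.1·4.3 = 5.92
E: 0.9·6.1 + 0.1·4.2 = 5.91
F: 0.9·6.0 + 0.1·4.0 = 5.8
Highest Hurwicz score = 6.03 → A.

A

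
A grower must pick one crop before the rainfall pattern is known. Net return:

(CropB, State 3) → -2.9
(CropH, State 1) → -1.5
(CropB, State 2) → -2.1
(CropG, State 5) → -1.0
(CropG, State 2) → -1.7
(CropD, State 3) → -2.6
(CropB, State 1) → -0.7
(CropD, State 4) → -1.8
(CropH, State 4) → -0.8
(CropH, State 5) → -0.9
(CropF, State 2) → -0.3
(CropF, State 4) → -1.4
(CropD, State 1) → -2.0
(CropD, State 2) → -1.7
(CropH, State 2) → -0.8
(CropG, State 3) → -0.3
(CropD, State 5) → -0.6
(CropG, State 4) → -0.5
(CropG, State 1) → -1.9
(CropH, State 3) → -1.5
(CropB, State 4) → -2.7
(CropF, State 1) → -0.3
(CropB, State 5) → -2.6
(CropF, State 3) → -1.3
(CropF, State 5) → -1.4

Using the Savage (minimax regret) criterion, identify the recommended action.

CropF

Column bests: State 1=-0.3, State 2=-0.3, State 3=-0.3, State 4=-0.5, State 5=-0.6.
CropB regrets: 0.4, 1.8, 2.6, 2.2, 2.0 → max 2.6
CropH regrets: 1.2, 0.5, 1.2, 0.3, 0.3 → max 1.2
CropF regrets: 0.0, 0.0, 1.0, 0.9, 0.8 → max 1.0
CropG regrets: 1.6, 1.4, 0.0, 0.0, 0.4 → max 1.6
CropD regrets: 1.7, 1.4, 2.3, 1.3, 0.0 → max 2.3
Smallest max regret = 1.0 → CropF.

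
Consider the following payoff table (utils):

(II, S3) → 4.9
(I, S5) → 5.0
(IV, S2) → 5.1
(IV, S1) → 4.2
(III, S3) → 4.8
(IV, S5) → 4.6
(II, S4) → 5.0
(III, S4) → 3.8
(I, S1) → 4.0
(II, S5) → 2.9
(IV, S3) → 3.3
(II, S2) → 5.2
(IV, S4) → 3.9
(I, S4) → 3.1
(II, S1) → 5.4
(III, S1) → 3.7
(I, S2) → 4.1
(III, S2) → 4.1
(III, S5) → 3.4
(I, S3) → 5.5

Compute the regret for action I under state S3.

0.0

Best payoff under S3 is 5.5.
Regret = 5.5 − 5.5 = 0.0.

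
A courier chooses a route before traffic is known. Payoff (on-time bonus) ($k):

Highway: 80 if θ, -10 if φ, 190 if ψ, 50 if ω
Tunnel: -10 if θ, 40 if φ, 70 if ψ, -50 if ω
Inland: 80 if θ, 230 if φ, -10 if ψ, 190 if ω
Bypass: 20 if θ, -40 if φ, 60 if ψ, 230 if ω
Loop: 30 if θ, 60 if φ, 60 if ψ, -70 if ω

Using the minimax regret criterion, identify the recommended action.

Column bests: θ=80, φ=230, ψ=190, ω=230.
Highway regrets: 0, 240, 0, 180 → max 240
Tunnel regrets: 90, 190, 120, 280 → max 280
Inland regrets: 0, 0, 200, 40 → max 200
Bypass regrets: 60, 270, 130, 0 → max 270
Loop regrets: 50, 170, 130, 300 → max 300
Smallest max regret = 200 → Inland.

Inland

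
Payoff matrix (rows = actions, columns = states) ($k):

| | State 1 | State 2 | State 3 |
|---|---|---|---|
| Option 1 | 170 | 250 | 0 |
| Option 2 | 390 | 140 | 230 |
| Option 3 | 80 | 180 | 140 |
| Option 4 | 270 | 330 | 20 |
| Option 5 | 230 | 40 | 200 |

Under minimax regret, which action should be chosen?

Option 2

Column bests: State 1=390, State 2=330, State 3=230.
Option 1 regrets: 220, 80, 230 → max 230
Option 2 regrets: 0, 190, 0 → max 190
Option 3 regrets: 310, 150, 90 → max 310
Option 4 regrets: 120, 0, 210 → max 210
Option 5 regrets: 160, 290, 30 → max 290
Smallest max regret = 190 → Option 2.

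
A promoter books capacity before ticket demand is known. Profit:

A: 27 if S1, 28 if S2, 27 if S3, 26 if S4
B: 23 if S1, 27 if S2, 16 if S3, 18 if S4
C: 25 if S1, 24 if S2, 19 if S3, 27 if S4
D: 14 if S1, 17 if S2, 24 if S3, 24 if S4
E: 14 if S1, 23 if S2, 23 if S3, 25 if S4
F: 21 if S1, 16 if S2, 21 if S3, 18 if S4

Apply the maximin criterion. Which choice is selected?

A

Row minima: A=26, B=16, C=19, D=14, E=14, F=16
Best worst-case = 26 → A.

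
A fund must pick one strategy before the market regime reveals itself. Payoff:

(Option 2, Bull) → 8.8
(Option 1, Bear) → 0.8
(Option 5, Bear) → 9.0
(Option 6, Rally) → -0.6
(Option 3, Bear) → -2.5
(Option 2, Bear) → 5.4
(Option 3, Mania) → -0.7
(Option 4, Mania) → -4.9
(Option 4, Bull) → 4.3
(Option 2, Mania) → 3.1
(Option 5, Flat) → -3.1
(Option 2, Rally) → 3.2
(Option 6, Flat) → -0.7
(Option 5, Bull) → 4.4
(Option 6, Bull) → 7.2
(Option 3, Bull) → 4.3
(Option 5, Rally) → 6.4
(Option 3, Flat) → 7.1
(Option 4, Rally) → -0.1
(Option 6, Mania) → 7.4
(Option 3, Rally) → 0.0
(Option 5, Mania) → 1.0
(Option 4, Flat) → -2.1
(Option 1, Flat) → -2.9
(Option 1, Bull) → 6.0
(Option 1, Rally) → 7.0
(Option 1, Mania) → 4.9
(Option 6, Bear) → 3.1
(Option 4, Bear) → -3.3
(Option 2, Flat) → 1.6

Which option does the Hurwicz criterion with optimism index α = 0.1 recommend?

Option 1: 0.1·7.0 + 0.9·(-2.9) = -1.91
Option 2: 0.1·8.8 + 0.9·1.6 = 2.32
Option 3: 0.1·7.1 + 0.9·(-2.5) = -1.54
Option 4: 0.1·4.3 + 0.9·(-4.9) = -3.98
Option 5: 0.1·9.0 + 0.9·(-3.1) = -1.89
Option 6: 0.1·7.4 + 0.9·(-0.7) = 0.11
Highest Hurwicz score = 2.32 → Option 2.

Option 2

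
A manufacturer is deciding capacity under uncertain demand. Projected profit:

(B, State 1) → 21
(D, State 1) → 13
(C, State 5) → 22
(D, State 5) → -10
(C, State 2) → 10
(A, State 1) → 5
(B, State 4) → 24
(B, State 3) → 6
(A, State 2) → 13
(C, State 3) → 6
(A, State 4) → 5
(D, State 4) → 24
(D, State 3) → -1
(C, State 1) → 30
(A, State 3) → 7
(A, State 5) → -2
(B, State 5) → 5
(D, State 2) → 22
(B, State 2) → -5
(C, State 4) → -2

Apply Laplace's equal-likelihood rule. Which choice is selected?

C

Row averages: A=5.6, B=10.2, C=13.2, D=9.6
Highest average = 13.2 → C.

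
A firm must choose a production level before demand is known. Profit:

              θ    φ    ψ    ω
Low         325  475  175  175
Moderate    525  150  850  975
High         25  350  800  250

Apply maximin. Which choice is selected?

Low

Row minima: Low=175, Moderate=150, High=25
Best worst-case = 175 → Low.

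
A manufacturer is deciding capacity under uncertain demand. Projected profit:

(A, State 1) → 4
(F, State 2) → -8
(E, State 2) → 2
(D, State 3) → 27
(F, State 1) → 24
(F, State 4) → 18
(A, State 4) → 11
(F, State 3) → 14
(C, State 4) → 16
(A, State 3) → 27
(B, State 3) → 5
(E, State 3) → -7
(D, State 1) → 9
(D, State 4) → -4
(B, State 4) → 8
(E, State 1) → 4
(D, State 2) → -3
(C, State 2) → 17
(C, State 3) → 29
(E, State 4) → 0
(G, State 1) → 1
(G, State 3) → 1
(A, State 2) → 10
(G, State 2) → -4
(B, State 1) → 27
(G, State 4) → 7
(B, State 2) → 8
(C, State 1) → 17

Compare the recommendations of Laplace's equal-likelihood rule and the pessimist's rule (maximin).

Row averages: A=13, B=12, C=19.75, D=7.25, E=-0.25, F=12, G=1.25
Highest average = 19.75 → C.
Row minima: A=4, B=5, C=16, D=-4, E=-7, F=-8, G=-4
Best worst-case = 16 → C.

laplace → C; maximin → C (agree)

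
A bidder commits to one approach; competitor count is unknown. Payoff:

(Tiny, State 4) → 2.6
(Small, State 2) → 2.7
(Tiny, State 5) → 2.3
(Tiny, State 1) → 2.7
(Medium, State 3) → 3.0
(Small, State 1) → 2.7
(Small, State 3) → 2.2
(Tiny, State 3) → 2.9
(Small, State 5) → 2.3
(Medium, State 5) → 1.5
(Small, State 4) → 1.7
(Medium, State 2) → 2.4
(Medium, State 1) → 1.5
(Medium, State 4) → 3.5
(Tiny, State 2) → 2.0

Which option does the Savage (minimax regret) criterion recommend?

Column bests: State 1=2.7, State 2=2.7, State 3=3.0, State 4=3.5, State 5=2.3.
Tiny regrets: 0.0, 0.7, 0.1, 0.9, 0.0 → max 0.9
Small regrets: 0.0, 0.0, 0.8, 1.8, 0.0 → max 1.8
Medium regrets: 1.2, 0.3, 0.0, 0.0, 0.8 → max 1.2
Smallest max regret = 0.9 → Tiny.

Tiny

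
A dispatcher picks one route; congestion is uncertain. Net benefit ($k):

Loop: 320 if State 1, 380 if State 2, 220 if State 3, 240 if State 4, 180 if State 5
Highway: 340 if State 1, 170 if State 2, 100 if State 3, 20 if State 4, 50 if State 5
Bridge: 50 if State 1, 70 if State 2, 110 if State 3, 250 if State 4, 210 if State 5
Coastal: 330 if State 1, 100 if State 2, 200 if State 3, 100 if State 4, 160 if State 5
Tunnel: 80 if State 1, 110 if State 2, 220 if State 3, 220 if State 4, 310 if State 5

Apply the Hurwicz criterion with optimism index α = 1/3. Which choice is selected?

Loop: 1/3·380 + 2/3·180 = 740/3
Highway: 1/3·340 + 2/3·20 = 380/3
Bridge: 1/3·250 + 2/3·50 = 350/3
Coastal: 1/3·330 + 2/3·100 = 530/3
Tunnel: 1/3·310 + 2/3·80 = 470/3
Highest Hurwicz score = 740/3 → Loop.

Loop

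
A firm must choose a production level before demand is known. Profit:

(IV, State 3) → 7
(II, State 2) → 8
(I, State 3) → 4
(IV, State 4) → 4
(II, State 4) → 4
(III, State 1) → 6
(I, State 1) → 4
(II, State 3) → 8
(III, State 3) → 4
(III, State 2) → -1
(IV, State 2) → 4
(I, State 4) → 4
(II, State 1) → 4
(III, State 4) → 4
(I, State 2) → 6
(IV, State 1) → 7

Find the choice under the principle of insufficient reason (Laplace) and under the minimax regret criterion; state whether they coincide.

Row averages: I=4.5, II=6, III=3.25, IV=5.5
Highest average = 6 → II.
Column bests: State 1=7, State 2=8, State 3=8, State 4=4.
I regrets: 3, 2, 4, 0 → max 4
II regrets: 3, 0, 0, 0 → max 3
III regrets: 1, 9, 4, 0 → max 9
IV regrets: 0, 4, 1, 0 → max 4
Smallest max regret = 3 → II.

laplace → II; minimax regret → II (agree)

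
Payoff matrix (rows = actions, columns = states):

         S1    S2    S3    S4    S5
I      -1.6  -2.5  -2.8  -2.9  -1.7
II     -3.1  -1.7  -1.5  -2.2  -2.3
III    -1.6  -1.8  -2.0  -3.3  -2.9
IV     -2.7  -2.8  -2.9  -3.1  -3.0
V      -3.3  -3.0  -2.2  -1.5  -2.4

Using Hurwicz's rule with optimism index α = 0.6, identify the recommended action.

I: 0.6·(-1.6) + 0.4·(-2.9) = -2.12
II: 0.6·(-1.5) + 0.4·(-3.1) = -2.14
III: 0.6·(-1.6) + 0.4·(-3.3) = -2.28
IV: 0.6·(-2.7) + 0.4·(-3.1) = -2.86
V: 0.6·(-1.5) + 0.4·(-3.3) = -2.22
Highest Hurwicz score = -2.12 → I.

I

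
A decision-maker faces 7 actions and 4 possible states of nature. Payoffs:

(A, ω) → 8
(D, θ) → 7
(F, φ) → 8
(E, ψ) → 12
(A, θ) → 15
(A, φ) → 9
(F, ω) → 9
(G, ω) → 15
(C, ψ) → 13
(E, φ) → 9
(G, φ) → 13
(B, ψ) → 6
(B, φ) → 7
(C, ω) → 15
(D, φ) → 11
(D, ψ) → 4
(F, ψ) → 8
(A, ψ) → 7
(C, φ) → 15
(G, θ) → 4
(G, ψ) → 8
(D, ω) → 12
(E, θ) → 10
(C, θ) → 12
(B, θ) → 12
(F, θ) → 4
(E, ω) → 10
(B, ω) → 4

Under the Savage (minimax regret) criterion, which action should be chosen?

Column bests: θ=15, φ=15, ψ=13, ω=15.
A regrets: 0, 6, 6, 7 → max 7
B regrets: 3, 8, 7, 11 → max 11
C regrets: 3, 0, 0, 0 → max 3
D regrets: 8, 4, 9, 3 → max 9
E regrets: 5, 6, 1, 5 → max 6
F regrets: 11, 7, 5, 6 → max 11
G regrets: 11, 2, 5, 0 → max 11
Smallest max regret = 3 → C.

C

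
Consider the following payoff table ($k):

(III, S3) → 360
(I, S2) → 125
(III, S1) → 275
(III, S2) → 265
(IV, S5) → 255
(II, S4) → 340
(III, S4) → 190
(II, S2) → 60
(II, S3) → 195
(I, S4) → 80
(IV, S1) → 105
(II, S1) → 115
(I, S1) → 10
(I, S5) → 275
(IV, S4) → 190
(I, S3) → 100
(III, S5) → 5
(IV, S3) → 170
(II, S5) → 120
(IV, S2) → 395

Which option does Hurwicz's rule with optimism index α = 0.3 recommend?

IV

I: 0.3·275 + 0.7·10 = 89.5
II: 0.3·340 + 0.7·60 = 144
III: 0.3·360 + 0.7·5 = 111.5
IV: 0.3·395 + 0.7·105 = 192
Highest Hurwicz score = 192 → IV.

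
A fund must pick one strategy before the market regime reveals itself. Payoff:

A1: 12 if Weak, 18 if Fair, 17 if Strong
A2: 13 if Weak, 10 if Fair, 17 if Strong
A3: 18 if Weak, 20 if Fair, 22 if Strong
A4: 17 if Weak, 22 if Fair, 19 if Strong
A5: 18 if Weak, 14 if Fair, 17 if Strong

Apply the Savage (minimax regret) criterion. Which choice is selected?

A3

Column bests: Weak=18, Fair=22, Strong=22.
A1 regrets: 6, 4, 5 → max 6
A2 regrets: 5, 12, 5 → max 12
A3 regrets: 0, 2, 0 → max 2
A4 regrets: 1, 0, 3 → max 3
A5 regrets: 0, 8, 5 → max 8
Smallest max regret = 2 → A3.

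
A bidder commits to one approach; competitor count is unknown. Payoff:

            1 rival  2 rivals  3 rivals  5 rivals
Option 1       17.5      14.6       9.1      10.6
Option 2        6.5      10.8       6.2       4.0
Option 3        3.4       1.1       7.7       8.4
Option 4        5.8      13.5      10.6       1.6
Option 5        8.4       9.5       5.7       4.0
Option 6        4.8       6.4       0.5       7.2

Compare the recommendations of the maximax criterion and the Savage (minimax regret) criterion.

Row maxima: Option 1=17.5, Option 2=10.8, Option 3=8.4, Option 4=13.5, Option 5=9.5, Option 6=7.2
Best best-case = 17.5 → Option 1.
Column bests: 1 rival=17.5, 2 rivals=14.6, 3 rivals=10.6, 5 rivals=10.6.
Option 1 regrets: 0.0, 0.0, 1.5, 0.0 → max 1.5
Option 2 regrets: 11.0, 3.8, 4.4, 6.6 → max 11.0
Option 3 regrets: 14.1, 13.5, 2.9, 2.2 → max 14.1
Option 4 regrets: 11.7, 1.1, 0.0, 9.0 → max 11.7
Option 5 regrets: 9.1, 5.1, 4.9, 6.6 → max 9.1
Option 6 regrets: 12.7, 8.2, 10.1, 3.4 → max 12.7
Smallest max regret = 1.5 → Option 1.

maximax → Option 1; minimax regret → Option 1 (agree)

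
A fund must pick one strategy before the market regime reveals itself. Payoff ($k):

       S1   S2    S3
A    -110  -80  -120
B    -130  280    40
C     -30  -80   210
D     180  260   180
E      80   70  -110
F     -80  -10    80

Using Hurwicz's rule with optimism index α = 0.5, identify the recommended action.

D

A: 0.5·(-80) + 0.5·(-120) = -100
B: 0.5·280 + 0.5·(-130) = 75
C: 0.5·210 + 0.5·(-80) = 65
D: 0.5·260 + 0.5·180 = 220
E: 0.5·80 + 0.5·(-110) = -15
F: 0.5·80 + 0.5·(-80) = 0
Highest Hurwicz score = 220 → D.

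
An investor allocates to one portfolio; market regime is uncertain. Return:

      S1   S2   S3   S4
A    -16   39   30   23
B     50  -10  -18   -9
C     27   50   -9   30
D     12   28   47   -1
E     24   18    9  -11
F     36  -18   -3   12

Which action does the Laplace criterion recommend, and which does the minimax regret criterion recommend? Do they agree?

laplace → C; minimax regret → D (disagree)

Row averages: A=19, B=3.25, C=24.5, D=21.5, E=10, F=6.75
Highest average = 24.5 → C.
Column bests: S1=50, S2=50, S3=47, S4=30.
A regrets: 66, 11, 17, 7 → max 66
B regrets: 0, 60, 65, 39 → max 65
C regrets: 23, 0, 56, 0 → max 56
D regrets: 38, 22, 0, 31 → max 38
E regrets: 26, 32, 38, 41 → max 41
F regrets: 14, 68, 50, 18 → max 68
Smallest max regret = 38 → D.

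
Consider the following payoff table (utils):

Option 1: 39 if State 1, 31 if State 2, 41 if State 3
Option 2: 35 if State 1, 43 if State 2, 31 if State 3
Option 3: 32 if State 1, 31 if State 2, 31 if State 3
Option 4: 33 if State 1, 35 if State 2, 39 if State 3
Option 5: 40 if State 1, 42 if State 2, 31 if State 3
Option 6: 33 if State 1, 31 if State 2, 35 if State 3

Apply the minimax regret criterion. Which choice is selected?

Option 4

Column bests: State 1=40, State 2=43, State 3=41.
Option 1 regrets: 1, 12, 0 → max 12
Option 2 regrets: 5, 0, 10 → max 10
Option 3 regrets: 8, 12, 10 → max 12
Option 4 regrets: 7, 8, 2 → max 8
Option 5 regrets: 0, 1, 10 → max 10
Option 6 regrets: 7, 12, 6 → max 12
Smallest max regret = 8 → Option 4.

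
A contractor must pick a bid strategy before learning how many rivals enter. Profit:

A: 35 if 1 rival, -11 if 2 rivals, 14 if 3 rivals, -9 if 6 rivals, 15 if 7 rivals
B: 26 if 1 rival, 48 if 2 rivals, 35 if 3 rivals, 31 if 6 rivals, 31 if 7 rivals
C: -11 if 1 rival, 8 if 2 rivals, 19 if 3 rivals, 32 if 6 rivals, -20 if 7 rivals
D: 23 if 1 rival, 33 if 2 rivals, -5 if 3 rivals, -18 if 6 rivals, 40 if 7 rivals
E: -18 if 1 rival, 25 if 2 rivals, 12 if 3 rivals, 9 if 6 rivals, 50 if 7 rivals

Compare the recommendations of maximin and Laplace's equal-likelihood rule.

maximin → B; laplace → B (agree)

Row minima: A=-11, B=26, C=-20, D=-18, E=-18
Best worst-case = 26 → B.
Row averages: A=8.8, B=34.2, C=5.6, D=14.6, E=15.6
Highest average = 34.2 → B.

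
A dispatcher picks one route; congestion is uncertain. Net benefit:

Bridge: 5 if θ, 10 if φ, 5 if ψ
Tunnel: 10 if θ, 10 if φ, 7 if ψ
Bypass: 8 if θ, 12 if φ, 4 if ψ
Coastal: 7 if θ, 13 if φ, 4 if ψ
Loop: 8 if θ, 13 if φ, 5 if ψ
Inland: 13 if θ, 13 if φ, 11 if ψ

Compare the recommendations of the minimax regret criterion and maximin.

minimax regret → Inland; maximin → Inland (agree)

Column bests: θ=13, φ=13, ψ=11.
Bridge regrets: 8, 3, 6 → max 8
Tunnel regrets: 3, 3, 4 → max 4
Bypass regrets: 5, 1, 7 → max 7
Coastal regrets: 6, 0, 7 → max 7
Loop regrets: 5, 0, 6 → max 6
Inland regrets: 0, 0, 0 → max 0
Smallest max regret = 0 → Inland.
Row minima: Bridge=5, Tunnel=7, Bypass=4, Coastal=4, Loop=5, Inland=11
Best worst-case = 11 → Inland.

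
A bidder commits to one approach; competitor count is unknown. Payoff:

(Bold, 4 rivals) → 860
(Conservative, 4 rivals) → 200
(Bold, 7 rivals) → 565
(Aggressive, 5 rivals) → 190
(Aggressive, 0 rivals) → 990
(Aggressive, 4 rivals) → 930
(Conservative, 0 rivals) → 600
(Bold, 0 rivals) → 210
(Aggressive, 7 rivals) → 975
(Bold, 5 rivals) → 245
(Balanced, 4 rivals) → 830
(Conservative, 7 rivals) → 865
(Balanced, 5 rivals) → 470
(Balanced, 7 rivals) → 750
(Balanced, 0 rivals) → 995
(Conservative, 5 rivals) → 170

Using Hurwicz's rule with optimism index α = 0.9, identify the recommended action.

Conservative: 0.9·865 + 0.1·170 = 795.5
Balanced: 0.9·995 + 0.1·470 = 942.5
Aggressive: 0.9·990 + 0.1·190 = 910
Bold: 0.9·860 + 0.1·210 = 795
Highest Hurwicz score = 942.5 → Balanced.

Balanced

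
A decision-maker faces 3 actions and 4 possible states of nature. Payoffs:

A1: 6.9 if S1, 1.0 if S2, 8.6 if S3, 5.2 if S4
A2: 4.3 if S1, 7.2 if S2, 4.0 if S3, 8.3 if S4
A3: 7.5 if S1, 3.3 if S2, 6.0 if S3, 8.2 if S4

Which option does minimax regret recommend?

Column bests: S1=7.5, S2=7.2, S3=8.6, S4=8.3.
A1 regrets: 0.6, 6.2, 0.0, 3.1 → max 6.2
A2 regrets: 3.2, 0.0, 4.6, 0.0 → max 4.6
A3 regrets: 0.0, 3.9, 2.6, 0.1 → max 3.9
Smallest max regret = 3.9 → A3.

A3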